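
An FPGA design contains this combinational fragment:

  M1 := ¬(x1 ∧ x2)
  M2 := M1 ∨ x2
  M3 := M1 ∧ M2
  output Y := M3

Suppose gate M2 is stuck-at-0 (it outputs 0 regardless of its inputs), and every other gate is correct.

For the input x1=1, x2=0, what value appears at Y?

0

Propagate with M2 forced: M1=1, M2=0 [stuck-at-0], M3=0.
So Y = 0. (Without the fault it would be 1.)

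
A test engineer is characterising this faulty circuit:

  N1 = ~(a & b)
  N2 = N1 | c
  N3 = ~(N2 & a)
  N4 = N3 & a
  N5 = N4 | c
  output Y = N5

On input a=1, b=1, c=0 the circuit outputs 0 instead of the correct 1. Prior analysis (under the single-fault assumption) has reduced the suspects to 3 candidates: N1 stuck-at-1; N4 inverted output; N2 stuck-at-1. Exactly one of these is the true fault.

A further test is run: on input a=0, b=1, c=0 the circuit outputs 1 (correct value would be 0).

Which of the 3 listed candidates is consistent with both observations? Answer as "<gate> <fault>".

Evaluate each candidate on input a=0, b=1, c=0:
  N1 stuck-at-1: N1=1 [stuck-at-1], N2=1, N3=1, N4=0, N5=0 → 0 — eliminated
  N4 inverted output: N1=1, N2=1, N3=1, N4=1 [inverted output], N5=1 → 1 — matches
  N2 stuck-at-1: N1=1, N2=1 [stuck-at-1], N3=1, N4=0, N5=0 → 0 — eliminated
Only N4 inverted output reproduces the observed 1.

N4 inverted output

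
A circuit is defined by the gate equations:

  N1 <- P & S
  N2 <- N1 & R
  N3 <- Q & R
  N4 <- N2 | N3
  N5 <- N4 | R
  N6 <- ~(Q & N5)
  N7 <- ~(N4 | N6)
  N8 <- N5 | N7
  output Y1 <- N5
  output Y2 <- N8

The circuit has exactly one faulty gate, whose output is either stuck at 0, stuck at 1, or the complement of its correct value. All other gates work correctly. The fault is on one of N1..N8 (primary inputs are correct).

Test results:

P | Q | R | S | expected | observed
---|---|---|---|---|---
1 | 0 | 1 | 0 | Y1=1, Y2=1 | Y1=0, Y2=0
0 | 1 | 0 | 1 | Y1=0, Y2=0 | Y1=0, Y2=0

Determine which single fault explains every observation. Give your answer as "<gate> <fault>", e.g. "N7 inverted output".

N5 stuck-at-0

Fault-free values for test 1 (P=1, Q=0, R=1, S=0): N1=0, N2=0, N3=0, N4=0, N5=1, N6=1, N7=0, N8=1, giving Y1=1, Y2=1. Observed Y1=0, Y2=0.
Test 1: faults giving observed Y1=0, Y2=0 are {N5 stuck-at-0, N5 inverted output}.
Test 2 (P=0, Q=1, R=0, S=1): fault-free N1=0, N2=0, N3=0, N4=0, N5=0, N6=1, N7=0, N8=0 → Y1=0, Y2=0; observed Y1=0, Y2=0. Eliminates N5 inverted output.
Only N5 stuck-at-0 is consistent with every test.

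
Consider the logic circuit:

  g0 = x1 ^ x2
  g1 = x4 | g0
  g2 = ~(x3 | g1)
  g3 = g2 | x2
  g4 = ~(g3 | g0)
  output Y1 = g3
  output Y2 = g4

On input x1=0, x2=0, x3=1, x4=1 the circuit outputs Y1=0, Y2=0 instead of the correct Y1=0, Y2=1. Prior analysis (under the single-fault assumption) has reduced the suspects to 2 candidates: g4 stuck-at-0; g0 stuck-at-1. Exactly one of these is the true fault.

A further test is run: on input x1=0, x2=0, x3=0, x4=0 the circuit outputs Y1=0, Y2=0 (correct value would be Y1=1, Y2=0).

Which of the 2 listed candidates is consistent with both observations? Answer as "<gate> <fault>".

g0 stuck-at-1

Evaluate each candidate on input x1=0, x2=0, x3=0, x4=0:
  g4 stuck-at-0: g0=0, g1=0, g2=1, g3=1, g4=0 [stuck-at-0] → Y1=1, Y2=0 — eliminated
  g0 stuck-at-1: g0=1 [stuck-at-1], g1=1, g2=0, g3=0, g4=0 → Y1=0, Y2=0 — matches
Only g0 stuck-at-1 reproduces the observed Y1=0, Y2=0.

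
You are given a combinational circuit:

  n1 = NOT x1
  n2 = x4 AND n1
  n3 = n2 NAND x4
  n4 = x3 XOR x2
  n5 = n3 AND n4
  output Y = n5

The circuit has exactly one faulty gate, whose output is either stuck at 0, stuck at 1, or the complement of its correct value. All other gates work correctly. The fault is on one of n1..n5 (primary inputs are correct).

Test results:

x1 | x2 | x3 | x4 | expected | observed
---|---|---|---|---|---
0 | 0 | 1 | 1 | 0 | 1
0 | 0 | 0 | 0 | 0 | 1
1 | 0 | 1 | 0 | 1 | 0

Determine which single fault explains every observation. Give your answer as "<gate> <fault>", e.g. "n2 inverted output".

n5 inverted output

Fault-free values for test 1 (x1=0, x2=0, x3=1, x4=1): n1=1, n2=1, n3=0, n4=1, n5=0, giving Y=0. Observed 1.
Test 1: faults giving observed 1 are {n1 stuck-at-0, n1 inverted output, n2 stuck-at-0, n2 inverted output, n3 stuck-at-1, n3 inverted output, n5 stuck-at-1, n5 inverted output}.
Test 2 (x1=0, x2=0, x3=0, x4=0): fault-free n1=1, n2=0, n3=1, n4=0, n5=0 → 0; observed 1. Eliminates n1 stuck-at-0, n1 inverted output, n2 stuck-at-0, n2 inverted output, n3 stuck-at-1, n3 inverted output.
Test 3 (x1=1, x2=0, x3=1, x4=0): fault-free n1=0, n2=0, n3=1, n4=1, n5=1 → 1; observed 0. Eliminates n5 stuck-at-1.
Only n5 inverted output is consistent with every test.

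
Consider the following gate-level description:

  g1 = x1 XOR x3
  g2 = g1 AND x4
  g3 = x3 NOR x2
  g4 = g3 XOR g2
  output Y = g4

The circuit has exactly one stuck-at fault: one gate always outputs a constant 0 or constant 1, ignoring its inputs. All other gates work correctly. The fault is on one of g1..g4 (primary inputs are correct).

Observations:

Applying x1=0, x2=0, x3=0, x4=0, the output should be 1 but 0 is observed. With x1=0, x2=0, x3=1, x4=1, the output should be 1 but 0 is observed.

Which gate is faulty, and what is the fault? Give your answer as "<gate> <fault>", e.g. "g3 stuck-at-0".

Fault-free values for test 1 (x1=0, x2=0, x3=0, x4=0): g1=0, g2=0, g3=1, g4=1, giving Y=1. Observed 0.
Test 1: faults giving observed 0 are {g2 stuck-at-1, g3 stuck-at-0, g4 stuck-at-0}.
Test 2 (x1=0, x2=0, x3=1, x4=1): fault-free g1=1, g2=1, g3=0, g4=1 → 1; observed 0. Eliminates g2 stuck-at-1, g3 stuck-at-0.
Only g4 stuck-at-0 is consistent with every test.

g4 stuck-at-0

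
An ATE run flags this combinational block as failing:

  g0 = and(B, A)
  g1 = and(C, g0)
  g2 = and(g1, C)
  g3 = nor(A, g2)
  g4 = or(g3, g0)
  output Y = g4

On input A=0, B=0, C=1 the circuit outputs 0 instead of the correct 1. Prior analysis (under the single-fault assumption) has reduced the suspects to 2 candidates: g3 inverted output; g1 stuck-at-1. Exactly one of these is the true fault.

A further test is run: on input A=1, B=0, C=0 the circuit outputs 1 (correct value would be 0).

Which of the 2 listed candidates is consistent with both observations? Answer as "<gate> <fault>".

g3 inverted output

Evaluate each candidate on input A=1, B=0, C=0:
  g3 inverted output: g0=0, g1=0, g2=0, g3=1 [inverted output], g4=1 → 1 — matches
  g1 stuck-at-1: g0=0, g1=1 [stuck-at-1], g2=0, g3=0, g4=0 → 0 — eliminated
Only g3 inverted output reproduces the observed 1.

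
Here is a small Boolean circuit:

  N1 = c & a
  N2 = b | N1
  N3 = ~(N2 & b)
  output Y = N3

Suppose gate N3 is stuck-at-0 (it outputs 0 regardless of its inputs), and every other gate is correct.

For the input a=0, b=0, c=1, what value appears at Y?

0

Propagate with N3 forced: N1=0, N2=0, N3=0 [stuck-at-0].
So Y = 0. (Without the fault it would be 1.)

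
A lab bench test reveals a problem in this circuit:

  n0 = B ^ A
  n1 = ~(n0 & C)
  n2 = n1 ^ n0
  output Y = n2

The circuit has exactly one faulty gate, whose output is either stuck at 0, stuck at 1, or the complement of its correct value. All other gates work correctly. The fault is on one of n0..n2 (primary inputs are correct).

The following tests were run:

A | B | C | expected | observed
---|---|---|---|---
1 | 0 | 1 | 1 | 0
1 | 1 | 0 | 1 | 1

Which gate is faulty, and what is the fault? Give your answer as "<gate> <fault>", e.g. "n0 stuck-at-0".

n1 stuck-at-1

Fault-free values for test 1 (A=1, B=0, C=1): n0=1, n1=0, n2=1, giving Y=1. Observed 0.
Test 1: faults giving observed 0 are {n1 stuck-at-1, n1 inverted output, n2 stuck-at-0, n2 inverted output}.
Test 2 (A=1, B=1, C=0): fault-free n0=0, n1=1, n2=1 → 1; observed 1. Eliminates n1 inverted output, n2 stuck-at-0, n2 inverted output.
Only n1 stuck-at-1 is consistent with every test.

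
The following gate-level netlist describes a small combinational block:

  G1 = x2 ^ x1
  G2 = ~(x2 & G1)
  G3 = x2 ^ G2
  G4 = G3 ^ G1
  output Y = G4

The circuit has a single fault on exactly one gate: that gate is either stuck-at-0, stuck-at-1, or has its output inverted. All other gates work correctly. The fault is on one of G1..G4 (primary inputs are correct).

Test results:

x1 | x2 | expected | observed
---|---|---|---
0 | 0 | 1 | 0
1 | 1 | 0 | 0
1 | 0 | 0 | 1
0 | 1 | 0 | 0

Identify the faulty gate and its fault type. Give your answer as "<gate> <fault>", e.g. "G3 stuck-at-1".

G1 inverted output

Fault-free values for test 1 (x1=0, x2=0): G1=0, G2=1, G3=1, G4=1, giving Y=1. Observed 0.
Test 1: faults giving observed 0 are {G1 stuck-at-1, G1 inverted output, G2 stuck-at-0, G2 inverted output, G3 stuck-at-0, G3 inverted output, G4 stuck-at-0, G4 inverted output}.
Test 2 (x1=1, x2=1): fault-free G1=0, G2=1, G3=0, G4=0 → 0; observed 0. Eliminates G2 stuck-at-0, G2 inverted output, G3 inverted output, G4 inverted output.
Test 3 (x1=1, x2=0): fault-free G1=1, G2=1, G3=1, G4=0 → 0; observed 1. Eliminates G1 stuck-at-1, G4 stuck-at-0.
Test 4 (x1=0, x2=1): fault-free G1=1, G2=0, G3=1, G4=0 → 0; observed 0. Eliminates G3 stuck-at-0.
Only G1 inverted output is consistent with every test.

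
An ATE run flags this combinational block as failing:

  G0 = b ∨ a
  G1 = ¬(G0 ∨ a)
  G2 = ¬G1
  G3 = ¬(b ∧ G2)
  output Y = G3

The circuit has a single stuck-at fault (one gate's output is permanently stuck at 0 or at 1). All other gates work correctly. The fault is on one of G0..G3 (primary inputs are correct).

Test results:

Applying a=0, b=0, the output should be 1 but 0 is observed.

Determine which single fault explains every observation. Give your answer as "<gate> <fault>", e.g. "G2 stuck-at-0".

Fault-free values for test 1 (a=0, b=0): G0=0, G1=1, G2=0, G3=1, giving Y=1. Observed 0.
Test 1: faults giving observed 0 are {G3 stuck-at-0}.
Only G3 stuck-at-0 is consistent with every test.

G3 stuck-at-0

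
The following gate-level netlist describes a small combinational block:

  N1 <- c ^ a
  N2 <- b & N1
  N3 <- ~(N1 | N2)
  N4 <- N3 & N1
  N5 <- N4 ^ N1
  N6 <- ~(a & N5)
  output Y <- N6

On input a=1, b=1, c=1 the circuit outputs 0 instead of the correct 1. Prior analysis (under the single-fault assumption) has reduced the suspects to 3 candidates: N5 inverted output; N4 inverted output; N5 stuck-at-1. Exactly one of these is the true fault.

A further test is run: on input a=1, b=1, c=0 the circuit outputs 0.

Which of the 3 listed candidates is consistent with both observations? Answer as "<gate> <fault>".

N5 stuck-at-1

Evaluate each candidate on input a=1, b=1, c=0:
  N5 inverted output: N1=1, N2=1, N3=0, N4=0, N5=0 [inverted output], N6=1 → 1 — eliminated
  N4 inverted output: N1=1, N2=1, N3=0, N4=1 [inverted output], N5=0, N6=1 → 1 — eliminated
  N5 stuck-at-1: N1=1, N2=1, N3=0, N4=0, N5=1 [stuck-at-1], N6=0 → 0 — matches
Only N5 stuck-at-1 reproduces the observed 0.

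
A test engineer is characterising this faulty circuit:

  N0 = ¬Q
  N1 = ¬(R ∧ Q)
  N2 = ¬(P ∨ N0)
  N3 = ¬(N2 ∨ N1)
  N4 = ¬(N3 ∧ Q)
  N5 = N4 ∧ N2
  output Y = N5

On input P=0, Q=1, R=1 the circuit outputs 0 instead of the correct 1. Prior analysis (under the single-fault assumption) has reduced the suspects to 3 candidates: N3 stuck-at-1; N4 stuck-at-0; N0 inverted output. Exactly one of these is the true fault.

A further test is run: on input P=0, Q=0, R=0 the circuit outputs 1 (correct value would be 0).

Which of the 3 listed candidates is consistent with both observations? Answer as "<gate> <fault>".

Evaluate each candidate on input P=0, Q=0, R=0:
  N3 stuck-at-1: N0=1, N1=1, N2=0, N3=1 [stuck-at-1], N4=1, N5=0 → 0 — eliminated
  N4 stuck-at-0: N0=1, N1=1, N2=0, N3=0, N4=0 [stuck-at-0], N5=0 → 0 — eliminated
  N0 inverted output: N0=0 [inverted output], N1=1, N2=1, N3=0, N4=1, N5=1 → 1 — matches
Only N0 inverted output reproduces the observed 1.

N0 inverted output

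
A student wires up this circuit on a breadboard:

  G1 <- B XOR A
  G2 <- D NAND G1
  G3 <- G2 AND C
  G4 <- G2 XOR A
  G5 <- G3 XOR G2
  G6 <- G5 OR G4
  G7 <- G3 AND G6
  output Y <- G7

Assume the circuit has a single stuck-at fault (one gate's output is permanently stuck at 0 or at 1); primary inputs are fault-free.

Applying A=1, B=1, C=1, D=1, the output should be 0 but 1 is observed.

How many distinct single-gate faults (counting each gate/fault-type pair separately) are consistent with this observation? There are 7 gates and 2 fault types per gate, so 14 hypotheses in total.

Fault-free: G1=0, G2=1, G3=1, G4=0, G5=0, G6=0, G7=0 → 0. Observed 1.
  G1 stuck-at-0: output 0 ✗
  G1 stuck-at-1: output 0 ✗
  G2 stuck-at-0: output 0 ✗
  G2 stuck-at-1: output 0 ✗
  G3 stuck-at-0: output 0 ✗
  G3 stuck-at-1: output 0 ✗
  G4 stuck-at-0: output 0 ✗
  G4 stuck-at-1: output 1 ✓
  G5 stuck-at-0: output 0 ✗
  G5 stuck-at-1: output 1 ✓
  G6 stuck-at-0: output 0 ✗
  G6 stuck-at-1: output 1 ✓
  G7 stuck-at-0: output 0 ✗
  G7 stuck-at-1: output 1 ✓
Consistent faults: {G4 stuck-at-1, G5 stuck-at-1, G6 stuck-at-1, G7 stuck-at-1} — 4 in all.

4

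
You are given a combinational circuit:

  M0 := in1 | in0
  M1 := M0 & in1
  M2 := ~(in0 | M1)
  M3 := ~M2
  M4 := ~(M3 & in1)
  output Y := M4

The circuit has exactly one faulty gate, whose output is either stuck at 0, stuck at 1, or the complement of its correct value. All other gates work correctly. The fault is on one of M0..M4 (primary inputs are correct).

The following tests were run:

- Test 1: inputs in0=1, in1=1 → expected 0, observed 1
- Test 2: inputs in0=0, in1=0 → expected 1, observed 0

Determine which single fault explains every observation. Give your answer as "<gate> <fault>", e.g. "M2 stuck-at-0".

Fault-free values for test 1 (in0=1, in1=1): M0=1, M1=1, M2=0, M3=1, M4=0, giving Y=0. Observed 1.
Test 1: faults giving observed 1 are {M2 stuck-at-1, M2 inverted output, M3 stuck-at-0, M3 inverted output, M4 stuck-at-1, M4 inverted output}.
Test 2 (in0=0, in1=0): fault-free M0=0, M1=0, M2=1, M3=0, M4=1 → 1; observed 0. Eliminates M2 stuck-at-1, M2 inverted output, M3 stuck-at-0, M3 inverted output, M4 stuck-at-1.
Only M4 inverted output is consistent with every test.

M4 inverted output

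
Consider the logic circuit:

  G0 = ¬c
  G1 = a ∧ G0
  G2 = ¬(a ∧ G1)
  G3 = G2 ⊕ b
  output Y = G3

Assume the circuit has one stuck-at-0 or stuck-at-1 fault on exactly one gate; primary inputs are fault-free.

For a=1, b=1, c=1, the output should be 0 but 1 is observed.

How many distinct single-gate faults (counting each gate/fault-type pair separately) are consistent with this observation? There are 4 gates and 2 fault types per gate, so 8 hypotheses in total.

Fault-free: G0=0, G1=0, G2=1, G3=0 → 0. Observed 1.
  G0 stuck-at-0: output 0 ✗
  G0 stuck-at-1: output 1 ✓
  G1 stuck-at-0: output 0 ✗
  G1 stuck-at-1: output 1 ✓
  G2 stuck-at-0: output 1 ✓
  G2 stuck-at-1: output 0 ✗
  G3 stuck-at-0: output 0 ✗
  G3 stuck-at-1: output 1 ✓
Consistent faults: {G0 stuck-at-1, G1 stuck-at-1, G2 stuck-at-0, G3 stuck-at-1} — 4 in all.

4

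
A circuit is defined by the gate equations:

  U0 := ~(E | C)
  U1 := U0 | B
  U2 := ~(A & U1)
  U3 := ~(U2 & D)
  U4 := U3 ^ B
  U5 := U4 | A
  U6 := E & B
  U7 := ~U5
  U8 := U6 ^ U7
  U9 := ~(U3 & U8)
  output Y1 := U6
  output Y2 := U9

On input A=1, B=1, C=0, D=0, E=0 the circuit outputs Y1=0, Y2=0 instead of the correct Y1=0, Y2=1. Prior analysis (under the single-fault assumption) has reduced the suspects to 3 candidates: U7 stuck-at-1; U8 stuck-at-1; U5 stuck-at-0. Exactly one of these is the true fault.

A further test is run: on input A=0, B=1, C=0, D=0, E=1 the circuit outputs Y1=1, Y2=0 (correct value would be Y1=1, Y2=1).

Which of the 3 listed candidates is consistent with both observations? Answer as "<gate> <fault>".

Evaluate each candidate on input A=0, B=1, C=0, D=0, E=1:
  U7 stuck-at-1: U0=0, U1=1, U2=1, U3=1, U4=0, U5=0, U6=1, U7=1 [stuck-at-1], U8=0, U9=1 → Y1=1, Y2=1 — eliminated
  U8 stuck-at-1: U0=0, U1=1, U2=1, U3=1, U4=0, U5=0, U6=1, U7=1, U8=1 [stuck-at-1], U9=0 → Y1=1, Y2=0 — matches
  U5 stuck-at-0: U0=0, U1=1, U2=1, U3=1, U4=0, U5=0 [stuck-at-0], U6=1, U7=1, U8=0, U9=1 → Y1=1, Y2=1 — eliminated
Only U8 stuck-at-1 reproduces the observed Y1=1, Y2=0.

U8 stuck-at-1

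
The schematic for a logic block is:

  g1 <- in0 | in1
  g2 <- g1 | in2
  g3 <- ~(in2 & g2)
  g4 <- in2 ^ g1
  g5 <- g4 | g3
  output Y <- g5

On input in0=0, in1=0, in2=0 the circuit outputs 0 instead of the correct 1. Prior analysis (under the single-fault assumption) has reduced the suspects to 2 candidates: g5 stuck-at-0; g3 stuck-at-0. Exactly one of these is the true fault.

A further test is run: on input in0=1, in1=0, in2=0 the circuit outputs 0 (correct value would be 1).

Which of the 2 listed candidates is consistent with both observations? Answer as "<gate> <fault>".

g5 stuck-at-0

Evaluate each candidate on input in0=1, in1=0, in2=0:
  g5 stuck-at-0: g1=1, g2=1, g3=1, g4=1, g5=0 [stuck-at-0] → 0 — matches
  g3 stuck-at-0: g1=1, g2=1, g3=0 [stuck-at-0], g4=1, g5=1 → 1 — eliminated
Only g5 stuck-at-0 reproduces the observed 0.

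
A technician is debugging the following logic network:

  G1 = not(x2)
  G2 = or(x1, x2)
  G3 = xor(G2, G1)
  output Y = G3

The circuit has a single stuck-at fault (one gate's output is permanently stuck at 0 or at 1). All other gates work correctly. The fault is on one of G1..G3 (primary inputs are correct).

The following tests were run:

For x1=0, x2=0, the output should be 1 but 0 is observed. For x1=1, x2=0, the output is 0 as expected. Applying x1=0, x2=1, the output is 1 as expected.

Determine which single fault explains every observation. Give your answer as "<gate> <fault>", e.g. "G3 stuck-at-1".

Fault-free values for test 1 (x1=0, x2=0): G1=1, G2=0, G3=1, giving Y=1. Observed 0.
Test 1: faults giving observed 0 are {G1 stuck-at-0, G2 stuck-at-1, G3 stuck-at-0}.
Test 2 (x1=1, x2=0): fault-free G1=1, G2=1, G3=0 → 0; observed 0. Eliminates G1 stuck-at-0.
Test 3 (x1=0, x2=1): fault-free G1=0, G2=1, G3=1 → 1; observed 1. Eliminates G3 stuck-at-0.
Only G2 stuck-at-1 is consistent with every test.

G2 stuck-at-1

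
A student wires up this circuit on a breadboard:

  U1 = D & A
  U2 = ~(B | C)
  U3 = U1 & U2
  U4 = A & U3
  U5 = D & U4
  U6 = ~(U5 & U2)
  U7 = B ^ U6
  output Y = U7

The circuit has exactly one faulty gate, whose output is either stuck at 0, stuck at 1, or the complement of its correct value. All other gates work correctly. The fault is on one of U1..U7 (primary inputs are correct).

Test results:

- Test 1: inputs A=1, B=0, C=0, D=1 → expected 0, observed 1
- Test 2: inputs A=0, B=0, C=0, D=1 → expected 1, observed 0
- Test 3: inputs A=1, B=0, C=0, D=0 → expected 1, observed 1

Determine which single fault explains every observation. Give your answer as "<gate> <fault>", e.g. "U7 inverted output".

U4 inverted output

Fault-free values for test 1 (A=1, B=0, C=0, D=1): U1=1, U2=1, U3=1, U4=1, U5=1, U6=0, U7=0, giving Y=0. Observed 1.
Test 1: faults giving observed 1 are {U1 stuck-at-0, U1 inverted output, U2 stuck-at-0, U2 inverted output, U3 stuck-at-0, U3 inverted output, U4 stuck-at-0, U4 inverted output, U5 stuck-at-0, U5 inverted output, U6 stuck-at-1, U6 inverted output, U7 stuck-at-1, U7 inverted output}.
Test 2 (A=0, B=0, C=0, D=1): fault-free U1=0, U2=1, U3=0, U4=0, U5=0, U6=1, U7=1 → 1; observed 0. Eliminates U1 stuck-at-0, U1 inverted output, U2 stuck-at-0, U2 inverted output, U3 stuck-at-0, U3 inverted output, U4 stuck-at-0, U5 stuck-at-0, U6 stuck-at-1, U7 stuck-at-1.
Test 3 (A=1, B=0, C=0, D=0): fault-free U1=0, U2=1, U3=0, U4=0, U5=0, U6=1, U7=1 → 1; observed 1. Eliminates U5 inverted output, U6 inverted output, U7 inverted output.
Only U4 inverted output is consistent with every test.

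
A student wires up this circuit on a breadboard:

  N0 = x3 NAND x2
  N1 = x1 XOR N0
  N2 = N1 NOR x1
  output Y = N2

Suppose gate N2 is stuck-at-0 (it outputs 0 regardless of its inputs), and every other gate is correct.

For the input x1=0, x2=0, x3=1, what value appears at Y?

Propagate with N2 forced: N0=1, N1=1, N2=0 [stuck-at-0].
So Y = 0. (Same as the fault-free value — the fault is masked on this input.)

0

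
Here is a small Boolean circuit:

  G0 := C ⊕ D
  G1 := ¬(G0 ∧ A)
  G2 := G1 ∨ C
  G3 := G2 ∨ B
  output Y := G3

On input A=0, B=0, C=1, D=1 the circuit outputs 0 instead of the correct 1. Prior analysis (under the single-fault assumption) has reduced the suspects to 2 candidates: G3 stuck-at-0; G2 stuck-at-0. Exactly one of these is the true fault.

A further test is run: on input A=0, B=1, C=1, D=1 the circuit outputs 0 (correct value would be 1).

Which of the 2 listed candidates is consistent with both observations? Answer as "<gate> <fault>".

Evaluate each candidate on input A=0, B=1, C=1, D=1:
  G3 stuck-at-0: G0=0, G1=1, G2=1, G3=0 [stuck-at-0] → 0 — matches
  G2 stuck-at-0: G0=0, G1=1, G2=0 [stuck-at-0], G3=1 → 1 — eliminated
Only G3 stuck-at-0 reproduces the observed 0.

G3 stuck-at-0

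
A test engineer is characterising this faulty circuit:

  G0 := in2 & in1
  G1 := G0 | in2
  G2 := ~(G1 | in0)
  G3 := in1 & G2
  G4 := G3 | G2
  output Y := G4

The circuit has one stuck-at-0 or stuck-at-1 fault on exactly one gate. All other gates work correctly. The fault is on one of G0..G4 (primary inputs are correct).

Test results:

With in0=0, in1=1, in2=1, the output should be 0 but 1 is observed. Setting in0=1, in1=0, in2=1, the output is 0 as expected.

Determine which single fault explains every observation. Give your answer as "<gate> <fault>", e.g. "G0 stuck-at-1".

Fault-free values for test 1 (in0=0, in1=1, in2=1): G0=1, G1=1, G2=0, G3=0, G4=0, giving Y=0. Observed 1.
Test 1: faults giving observed 1 are {G1 stuck-at-0, G2 stuck-at-1, G3 stuck-at-1, G4 stuck-at-1}.
Test 2 (in0=1, in1=0, in2=1): fault-free G0=0, G1=1, G2=0, G3=0, G4=0 → 0; observed 0. Eliminates G2 stuck-at-1, G3 stuck-at-1, G4 stuck-at-1.
Only G1 stuck-at-0 is consistent with every test.

G1 stuck-at-0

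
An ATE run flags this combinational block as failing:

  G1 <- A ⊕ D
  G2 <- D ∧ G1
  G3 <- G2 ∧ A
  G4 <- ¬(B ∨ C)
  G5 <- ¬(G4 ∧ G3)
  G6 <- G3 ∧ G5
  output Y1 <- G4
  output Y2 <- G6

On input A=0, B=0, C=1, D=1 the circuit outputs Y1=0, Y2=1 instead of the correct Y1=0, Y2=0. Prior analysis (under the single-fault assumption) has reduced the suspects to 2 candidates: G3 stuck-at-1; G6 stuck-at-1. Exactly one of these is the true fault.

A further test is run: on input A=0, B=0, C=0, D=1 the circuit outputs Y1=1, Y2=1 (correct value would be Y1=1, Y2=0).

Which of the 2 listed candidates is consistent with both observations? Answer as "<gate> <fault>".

Evaluate each candidate on input A=0, B=0, C=0, D=1:
  G3 stuck-at-1: G1=1, G2=1, G3=1 [stuck-at-1], G4=1, G5=0, G6=0 → Y1=1, Y2=0 — eliminated
  G6 stuck-at-1: G1=1, G2=1, G3=0, G4=1, G5=1, G6=1 [stuck-at-1] → Y1=1, Y2=1 — matches
Only G6 stuck-at-1 reproduces the observed Y1=1, Y2=1.

G6 stuck-at-1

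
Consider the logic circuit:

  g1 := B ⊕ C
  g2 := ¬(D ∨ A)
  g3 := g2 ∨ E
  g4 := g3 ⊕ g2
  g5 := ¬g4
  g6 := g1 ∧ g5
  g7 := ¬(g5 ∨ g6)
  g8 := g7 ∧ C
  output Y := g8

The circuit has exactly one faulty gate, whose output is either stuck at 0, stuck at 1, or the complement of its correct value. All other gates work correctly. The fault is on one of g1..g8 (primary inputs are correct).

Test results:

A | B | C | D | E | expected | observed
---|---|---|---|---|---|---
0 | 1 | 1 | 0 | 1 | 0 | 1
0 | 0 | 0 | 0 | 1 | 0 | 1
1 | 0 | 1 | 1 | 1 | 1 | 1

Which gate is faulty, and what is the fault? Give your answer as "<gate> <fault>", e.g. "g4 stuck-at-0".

g8 stuck-at-1

Fault-free values for test 1 (A=0, B=1, C=1, D=0, E=1): g1=0, g2=1, g3=1, g4=0, g5=1, g6=0, g7=0, g8=0, giving Y=0. Observed 1.
Test 1: faults giving observed 1 are {g2 stuck-at-0, g2 inverted output, g3 stuck-at-0, g3 inverted output, g4 stuck-at-1, g4 inverted output, g5 stuck-at-0, g5 inverted output, g7 stuck-at-1, g7 inverted output, g8 stuck-at-1, g8 inverted output}.
Test 2 (A=0, B=0, C=0, D=0, E=1): fault-free g1=0, g2=1, g3=1, g4=0, g5=1, g6=0, g7=0, g8=0 → 0; observed 1. Eliminates g2 stuck-at-0, g2 inverted output, g3 stuck-at-0, g3 inverted output, g4 stuck-at-1, g4 inverted output, g5 stuck-at-0, g5 inverted output, g7 stuck-at-1, g7 inverted output.
Test 3 (A=1, B=0, C=1, D=1, E=1): fault-free g1=1, g2=0, g3=1, g4=1, g5=0, g6=0, g7=1, g8=1 → 1; observed 1. Eliminates g8 inverted output.
Only g8 stuck-at-1 is consistent with every test.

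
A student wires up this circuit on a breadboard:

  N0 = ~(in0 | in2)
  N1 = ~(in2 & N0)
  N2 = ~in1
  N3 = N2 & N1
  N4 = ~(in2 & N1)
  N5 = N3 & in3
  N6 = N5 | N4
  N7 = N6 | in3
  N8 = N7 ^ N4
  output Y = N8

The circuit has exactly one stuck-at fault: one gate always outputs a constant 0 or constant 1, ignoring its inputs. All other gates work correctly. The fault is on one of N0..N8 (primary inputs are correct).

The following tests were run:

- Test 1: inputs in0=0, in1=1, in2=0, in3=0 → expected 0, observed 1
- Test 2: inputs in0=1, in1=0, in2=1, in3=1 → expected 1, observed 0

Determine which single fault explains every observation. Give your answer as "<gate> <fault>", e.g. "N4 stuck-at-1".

Fault-free values for test 1 (in0=0, in1=1, in2=0, in3=0): N0=1, N1=1, N2=0, N3=0, N4=1, N5=0, N6=1, N7=1, N8=0, giving Y=0. Observed 1.
Test 1: faults giving observed 1 are {N6 stuck-at-0, N7 stuck-at-0, N8 stuck-at-1}.
Test 2 (in0=1, in1=0, in2=1, in3=1): fault-free N0=0, N1=1, N2=1, N3=1, N4=0, N5=1, N6=1, N7=1, N8=1 → 1; observed 0. Eliminates N6 stuck-at-0, N8 stuck-at-1.
Only N7 stuck-at-0 is consistent with every test.

N7 stuck-at-0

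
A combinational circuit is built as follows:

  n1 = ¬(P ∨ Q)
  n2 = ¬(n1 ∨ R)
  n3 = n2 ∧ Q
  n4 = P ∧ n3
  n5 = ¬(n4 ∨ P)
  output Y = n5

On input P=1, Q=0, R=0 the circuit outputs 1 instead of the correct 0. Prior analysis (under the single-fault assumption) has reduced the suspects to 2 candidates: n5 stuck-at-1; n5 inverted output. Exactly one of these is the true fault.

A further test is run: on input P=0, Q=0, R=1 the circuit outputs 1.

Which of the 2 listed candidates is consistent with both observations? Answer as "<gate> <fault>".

Evaluate each candidate on input P=0, Q=0, R=1:
  n5 stuck-at-1: n1=1, n2=0, n3=0, n4=0, n5=1 [stuck-at-1] → 1 — matches
  n5 inverted output: n1=1, n2=0, n3=0, n4=0, n5=0 [inverted output] → 0 — eliminated
Only n5 stuck-at-1 reproduces the observed 1.

n5 stuck-at-1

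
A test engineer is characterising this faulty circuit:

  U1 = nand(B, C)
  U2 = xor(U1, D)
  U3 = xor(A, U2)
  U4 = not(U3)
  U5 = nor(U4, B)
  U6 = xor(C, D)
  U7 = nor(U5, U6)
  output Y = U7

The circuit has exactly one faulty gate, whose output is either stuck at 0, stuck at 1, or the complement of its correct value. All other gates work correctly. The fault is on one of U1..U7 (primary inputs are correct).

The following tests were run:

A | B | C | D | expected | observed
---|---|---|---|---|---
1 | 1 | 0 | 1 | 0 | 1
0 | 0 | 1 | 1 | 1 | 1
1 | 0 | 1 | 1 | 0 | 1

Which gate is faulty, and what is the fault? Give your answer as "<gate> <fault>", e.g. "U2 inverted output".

Fault-free values for test 1 (A=1, B=1, C=0, D=1): U1=1, U2=0, U3=1, U4=0, U5=0, U6=1, U7=0, giving Y=0. Observed 1.
Test 1: faults giving observed 1 are {U6 stuck-at-0, U6 inverted output, U7 stuck-at-1, U7 inverted output}.
Test 2 (A=0, B=0, C=1, D=1): fault-free U1=1, U2=0, U3=0, U4=1, U5=0, U6=0, U7=1 → 1; observed 1. Eliminates U6 inverted output, U7 inverted output.
Test 3 (A=1, B=0, C=1, D=1): fault-free U1=1, U2=0, U3=1, U4=0, U5=1, U6=0, U7=0 → 0; observed 1. Eliminates U6 stuck-at-0.
Only U7 stuck-at-1 is consistent with every test.

U7 stuck-at-1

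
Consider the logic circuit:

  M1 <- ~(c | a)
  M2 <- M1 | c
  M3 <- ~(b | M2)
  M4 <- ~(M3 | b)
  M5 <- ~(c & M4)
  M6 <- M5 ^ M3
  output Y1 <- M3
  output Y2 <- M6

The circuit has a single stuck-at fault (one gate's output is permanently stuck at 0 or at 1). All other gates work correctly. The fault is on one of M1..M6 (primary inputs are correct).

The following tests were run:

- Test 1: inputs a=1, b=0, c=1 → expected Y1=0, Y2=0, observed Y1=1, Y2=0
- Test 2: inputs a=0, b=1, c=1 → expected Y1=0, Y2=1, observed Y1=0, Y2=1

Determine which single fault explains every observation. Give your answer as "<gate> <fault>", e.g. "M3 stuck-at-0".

Fault-free values for test 1 (a=1, b=0, c=1): M1=0, M2=1, M3=0, M4=1, M5=0, M6=0, giving Y1=0, Y2=0. Observed Y1=1, Y2=0.
Test 1: faults giving observed Y1=1, Y2=0 are {M2 stuck-at-0, M3 stuck-at-1}.
Test 2 (a=0, b=1, c=1): fault-free M1=0, M2=1, M3=0, M4=0, M5=1, M6=1 → Y1=0, Y2=1; observed Y1=0, Y2=1. Eliminates M3 stuck-at-1.
Only M2 stuck-at-0 is consistent with every test.

M2 stuck-at-0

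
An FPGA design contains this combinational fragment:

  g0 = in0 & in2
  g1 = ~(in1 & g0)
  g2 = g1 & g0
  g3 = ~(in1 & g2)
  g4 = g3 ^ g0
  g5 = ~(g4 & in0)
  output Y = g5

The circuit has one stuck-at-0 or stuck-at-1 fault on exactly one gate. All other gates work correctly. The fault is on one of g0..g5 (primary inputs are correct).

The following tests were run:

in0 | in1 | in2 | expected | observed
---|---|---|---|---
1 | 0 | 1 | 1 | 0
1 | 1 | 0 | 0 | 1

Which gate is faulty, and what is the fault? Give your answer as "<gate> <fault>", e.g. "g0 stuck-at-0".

g3 stuck-at-0

Fault-free values for test 1 (in0=1, in1=0, in2=1): g0=1, g1=1, g2=1, g3=1, g4=0, g5=1, giving Y=1. Observed 0.
Test 1: faults giving observed 0 are {g0 stuck-at-0, g3 stuck-at-0, g4 stuck-at-1, g5 stuck-at-0}.
Test 2 (in0=1, in1=1, in2=0): fault-free g0=0, g1=1, g2=0, g3=1, g4=1, g5=0 → 0; observed 1. Eliminates g0 stuck-at-0, g4 stuck-at-1, g5 stuck-at-0.
Only g3 stuck-at-0 is consistent with every test.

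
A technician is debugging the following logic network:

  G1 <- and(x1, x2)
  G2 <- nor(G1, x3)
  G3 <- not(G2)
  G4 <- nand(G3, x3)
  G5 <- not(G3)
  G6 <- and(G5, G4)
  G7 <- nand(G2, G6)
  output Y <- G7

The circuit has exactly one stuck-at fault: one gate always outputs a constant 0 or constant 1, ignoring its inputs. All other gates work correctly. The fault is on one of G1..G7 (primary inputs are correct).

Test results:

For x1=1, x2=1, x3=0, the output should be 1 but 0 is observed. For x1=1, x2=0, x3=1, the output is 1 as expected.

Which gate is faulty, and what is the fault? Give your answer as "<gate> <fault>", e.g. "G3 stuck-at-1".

G1 stuck-at-0

Fault-free values for test 1 (x1=1, x2=1, x3=0): G1=1, G2=0, G3=1, G4=1, G5=0, G6=0, G7=1, giving Y=1. Observed 0.
Test 1: faults giving observed 0 are {G1 stuck-at-0, G2 stuck-at-1, G7 stuck-at-0}.
Test 2 (x1=1, x2=0, x3=1): fault-free G1=0, G2=0, G3=1, G4=0, G5=0, G6=0, G7=1 → 1; observed 1. Eliminates G2 stuck-at-1, G7 stuck-at-0.
Only G1 stuck-at-0 is consistent with every test.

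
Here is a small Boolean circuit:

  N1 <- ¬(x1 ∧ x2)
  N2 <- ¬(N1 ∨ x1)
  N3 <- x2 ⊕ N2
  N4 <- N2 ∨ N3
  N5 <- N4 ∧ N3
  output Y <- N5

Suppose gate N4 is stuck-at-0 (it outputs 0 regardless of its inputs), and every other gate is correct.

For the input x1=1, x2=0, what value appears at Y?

0

Propagate with N4 forced: N1=1, N2=0, N3=0, N4=0 [stuck-at-0], N5=0.
So Y = 0. (Same as the fault-free value — the fault is masked on this input.)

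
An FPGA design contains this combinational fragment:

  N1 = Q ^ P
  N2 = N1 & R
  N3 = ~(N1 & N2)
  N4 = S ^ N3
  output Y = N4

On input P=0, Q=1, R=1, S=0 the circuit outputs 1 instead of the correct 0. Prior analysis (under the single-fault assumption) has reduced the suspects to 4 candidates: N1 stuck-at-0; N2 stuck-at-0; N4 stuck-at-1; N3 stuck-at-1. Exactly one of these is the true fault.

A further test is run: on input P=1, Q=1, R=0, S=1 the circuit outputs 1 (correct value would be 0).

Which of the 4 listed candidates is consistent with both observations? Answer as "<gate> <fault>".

N4 stuck-at-1

Evaluate each candidate on input P=1, Q=1, R=0, S=1:
  N1 stuck-at-0: N1=0 [stuck-at-0], N2=0, N3=1, N4=0 → 0 — eliminated
  N2 stuck-at-0: N1=0, N2=0 [stuck-at-0], N3=1, N4=0 → 0 — eliminated
  N4 stuck-at-1: N1=0, N2=0, N3=1, N4=1 [stuck-at-1] → 1 — matches
  N3 stuck-at-1: N1=0, N2=0, N3=1 [stuck-at-1], N4=0 → 0 — eliminated
Only N4 stuck-at-1 reproduces the observed 1.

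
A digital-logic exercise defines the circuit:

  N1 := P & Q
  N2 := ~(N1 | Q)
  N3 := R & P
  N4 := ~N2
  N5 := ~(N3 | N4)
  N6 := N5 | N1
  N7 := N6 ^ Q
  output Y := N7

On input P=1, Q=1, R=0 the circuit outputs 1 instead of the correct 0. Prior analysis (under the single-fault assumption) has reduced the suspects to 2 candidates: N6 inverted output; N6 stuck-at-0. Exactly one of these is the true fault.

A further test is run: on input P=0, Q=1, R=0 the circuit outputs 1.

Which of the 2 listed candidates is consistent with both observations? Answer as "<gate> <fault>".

Evaluate each candidate on input P=0, Q=1, R=0:
  N6 inverted output: N1=0, N2=0, N3=0, N4=1, N5=0, N6=1 [inverted output], N7=0 → 0 — eliminated
  N6 stuck-at-0: N1=0, N2=0, N3=0, N4=1, N5=0, N6=0 [stuck-at-0], N7=1 → 1 — matches
Only N6 stuck-at-0 reproduces the observed 1.

N6 stuck-at-0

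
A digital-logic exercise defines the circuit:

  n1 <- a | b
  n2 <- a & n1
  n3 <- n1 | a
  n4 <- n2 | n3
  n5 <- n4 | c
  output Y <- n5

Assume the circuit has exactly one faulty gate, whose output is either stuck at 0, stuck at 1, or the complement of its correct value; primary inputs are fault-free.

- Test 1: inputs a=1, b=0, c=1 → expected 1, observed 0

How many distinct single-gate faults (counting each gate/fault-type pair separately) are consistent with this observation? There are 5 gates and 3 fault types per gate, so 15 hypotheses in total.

Fault-free: n1=1, n2=1, n3=1, n4=1, n5=1 → 1. Observed 0.
  n1: none of the 3 fault types match ✗
  n2: none of the 3 fault types match ✗
  n3: none of the 3 fault types match ✗
  n4: none of the 3 fault types match ✗
  n5: stuck-at-0, inverted output ✓; others ✗
Consistent faults: {n5 stuck-at-0, n5 inverted output} — 2 in all.

2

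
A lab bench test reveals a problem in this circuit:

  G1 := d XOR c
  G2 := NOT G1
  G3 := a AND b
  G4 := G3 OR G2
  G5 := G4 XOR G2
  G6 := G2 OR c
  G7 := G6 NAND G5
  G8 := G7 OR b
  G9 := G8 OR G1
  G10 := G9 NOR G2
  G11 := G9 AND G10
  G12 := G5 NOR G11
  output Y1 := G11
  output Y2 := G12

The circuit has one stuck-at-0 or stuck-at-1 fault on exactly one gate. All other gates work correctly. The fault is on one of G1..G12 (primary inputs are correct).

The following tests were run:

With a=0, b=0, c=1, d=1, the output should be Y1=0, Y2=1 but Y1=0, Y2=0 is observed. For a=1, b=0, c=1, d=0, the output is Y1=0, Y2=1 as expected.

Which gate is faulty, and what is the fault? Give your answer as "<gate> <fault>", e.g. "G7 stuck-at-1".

G4 stuck-at-0

Fault-free values for test 1 (a=0, b=0, c=1, d=1): G1=0, G2=1, G3=0, G4=1, G5=0, G6=1, G7=1, G8=1, G9=1, G10=0, G11=0, G12=1, giving Y1=0, Y2=1. Observed Y1=0, Y2=0.
Test 1: faults giving observed Y1=0, Y2=0 are {G4 stuck-at-0, G5 stuck-at-1, G12 stuck-at-0}.
Test 2 (a=1, b=0, c=1, d=0): fault-free G1=1, G2=0, G3=0, G4=0, G5=0, G6=1, G7=1, G8=1, G9=1, G10=0, G11=0, G12=1 → Y1=0, Y2=1; observed Y1=0, Y2=1. Eliminates G5 stuck-at-1, G12 stuck-at-0.
Only G4 stuck-at-0 is consistent with every test.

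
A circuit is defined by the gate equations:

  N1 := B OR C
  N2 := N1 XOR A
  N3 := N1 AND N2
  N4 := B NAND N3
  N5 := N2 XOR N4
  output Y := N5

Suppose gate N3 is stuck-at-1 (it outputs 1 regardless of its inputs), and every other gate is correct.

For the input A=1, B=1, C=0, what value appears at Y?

0

Propagate with N3 forced: N1=1, N2=0, N3=1 [stuck-at-1], N4=0, N5=0.
So Y = 0. (Without the fault it would be 1.)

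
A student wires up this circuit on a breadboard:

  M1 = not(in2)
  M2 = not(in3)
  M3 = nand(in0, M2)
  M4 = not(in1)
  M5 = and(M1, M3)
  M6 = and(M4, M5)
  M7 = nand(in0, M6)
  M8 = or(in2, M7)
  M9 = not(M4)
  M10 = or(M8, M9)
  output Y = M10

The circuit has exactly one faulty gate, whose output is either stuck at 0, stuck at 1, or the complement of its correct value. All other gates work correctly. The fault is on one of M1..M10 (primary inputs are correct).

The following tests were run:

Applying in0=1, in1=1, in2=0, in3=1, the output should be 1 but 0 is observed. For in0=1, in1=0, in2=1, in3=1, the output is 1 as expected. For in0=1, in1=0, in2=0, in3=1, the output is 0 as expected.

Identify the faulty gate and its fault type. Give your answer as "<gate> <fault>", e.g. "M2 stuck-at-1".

M4 stuck-at-1

Fault-free values for test 1 (in0=1, in1=1, in2=0, in3=1): M1=1, M2=0, M3=1, M4=0, M5=1, M6=0, M7=1, M8=1, M9=1, M10=1, giving Y=1. Observed 0.
Test 1: faults giving observed 0 are {M4 stuck-at-1, M4 inverted output, M10 stuck-at-0, M10 inverted output}.
Test 2 (in0=1, in1=0, in2=1, in3=1): fault-free M1=0, M2=0, M3=1, M4=1, M5=0, M6=0, M7=1, M8=1, M9=0, M10=1 → 1; observed 1. Eliminates M10 stuck-at-0, M10 inverted output.
Test 3 (in0=1, in1=0, in2=0, in3=1): fault-free M1=1, M2=0, M3=1, M4=1, M5=1, M6=1, M7=0, M8=0, M9=0, M10=0 → 0; observed 0. Eliminates M4 inverted output.
Only M4 stuck-at-1 is consistent with every test.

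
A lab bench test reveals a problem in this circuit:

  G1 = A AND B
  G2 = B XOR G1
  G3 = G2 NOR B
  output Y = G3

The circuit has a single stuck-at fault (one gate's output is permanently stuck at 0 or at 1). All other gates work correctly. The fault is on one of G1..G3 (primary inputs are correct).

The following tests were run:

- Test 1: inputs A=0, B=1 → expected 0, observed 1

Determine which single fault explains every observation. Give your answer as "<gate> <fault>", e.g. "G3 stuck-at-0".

Fault-free values for test 1 (A=0, B=1): G1=0, G2=1, G3=0, giving Y=0. Observed 1.
Test 1: faults giving observed 1 are {G3 stuck-at-1}.
Only G3 stuck-at-1 is consistent with every test.

G3 stuck-at-1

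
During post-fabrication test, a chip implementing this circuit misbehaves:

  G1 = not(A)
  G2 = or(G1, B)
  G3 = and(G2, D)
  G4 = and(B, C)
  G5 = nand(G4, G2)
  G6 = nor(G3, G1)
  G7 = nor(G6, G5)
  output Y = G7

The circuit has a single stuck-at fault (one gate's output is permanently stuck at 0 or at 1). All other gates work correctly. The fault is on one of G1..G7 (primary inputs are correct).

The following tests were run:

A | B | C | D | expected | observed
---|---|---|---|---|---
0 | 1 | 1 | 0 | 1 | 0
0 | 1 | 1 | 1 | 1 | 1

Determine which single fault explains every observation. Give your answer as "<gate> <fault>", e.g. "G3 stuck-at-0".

G1 stuck-at-0

Fault-free values for test 1 (A=0, B=1, C=1, D=0): G1=1, G2=1, G3=0, G4=1, G5=0, G6=0, G7=1, giving Y=1. Observed 0.
Test 1: faults giving observed 0 are {G1 stuck-at-0, G2 stuck-at-0, G4 stuck-at-0, G5 stuck-at-1, G6 stuck-at-1, G7 stuck-at-0}.
Test 2 (A=0, B=1, C=1, D=1): fault-free G1=1, G2=1, G3=1, G4=1, G5=0, G6=0, G7=1 → 1; observed 1. Eliminates G2 stuck-at-0, G4 stuck-at-0, G5 stuck-at-1, G6 stuck-at-1, G7 stuck-at-0.
Only G1 stuck-at-0 is consistent with every test.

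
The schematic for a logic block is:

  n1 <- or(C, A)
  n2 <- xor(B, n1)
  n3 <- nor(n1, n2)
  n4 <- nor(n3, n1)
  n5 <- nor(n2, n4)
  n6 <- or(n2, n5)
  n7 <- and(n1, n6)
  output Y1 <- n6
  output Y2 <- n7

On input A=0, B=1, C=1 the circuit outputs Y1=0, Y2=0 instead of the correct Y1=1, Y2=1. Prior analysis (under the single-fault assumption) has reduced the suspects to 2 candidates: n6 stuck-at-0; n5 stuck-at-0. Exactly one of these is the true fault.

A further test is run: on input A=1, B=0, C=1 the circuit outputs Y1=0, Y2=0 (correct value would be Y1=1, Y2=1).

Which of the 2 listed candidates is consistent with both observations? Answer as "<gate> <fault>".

n6 stuck-at-0

Evaluate each candidate on input A=1, B=0, C=1:
  n6 stuck-at-0: n1=1, n2=1, n3=0, n4=0, n5=0, n6=0 [stuck-at-0], n7=0 → Y1=0, Y2=0 — matches
  n5 stuck-at-0: n1=1, n2=1, n3=0, n4=0, n5=0 [stuck-at-0], n6=1, n7=1 → Y1=1, Y2=1 — eliminated
Only n6 stuck-at-0 reproduces the observed Y1=0, Y2=0.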